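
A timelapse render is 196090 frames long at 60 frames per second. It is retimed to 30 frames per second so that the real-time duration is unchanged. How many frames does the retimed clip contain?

98045 frames

Target frames = source frames × (target rate / source rate) = 196090 × (30)/(60) = 196090 × 1/2 = 98045.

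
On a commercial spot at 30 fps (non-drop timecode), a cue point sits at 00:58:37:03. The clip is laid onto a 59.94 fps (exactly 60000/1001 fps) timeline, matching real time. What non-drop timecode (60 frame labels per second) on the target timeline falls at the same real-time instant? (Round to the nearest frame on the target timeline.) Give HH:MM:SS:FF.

Source frame index: (0×3600 + 58×60 + 37) × 30 + 3 = 105513.
Real time: 105513 / (30) = 35171/10 s.
Target frame: (35171/10) × (60000/1001) = 211026000/1001 ≈ 210815.185 → 210815.
At 60 labels/s: frame 210815 → 00:58:33:35.

00:58:33:35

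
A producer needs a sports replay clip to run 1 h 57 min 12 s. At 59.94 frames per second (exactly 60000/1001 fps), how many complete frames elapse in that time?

421498 frames

1 h 57 min 12 s = 7032 s.
Frames = 7032 × 60000/1001 = 421920000/1001 ≈ 421498.5015.
Complete frames: 421498.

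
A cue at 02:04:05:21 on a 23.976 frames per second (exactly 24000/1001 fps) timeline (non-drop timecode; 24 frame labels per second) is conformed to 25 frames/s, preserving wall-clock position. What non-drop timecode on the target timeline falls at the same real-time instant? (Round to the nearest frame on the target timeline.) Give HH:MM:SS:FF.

02:04:13:08

Source frame index: (2×3600 + 4×60 + 5) × 24 + 21 = 178701.
Real time: 178701 / (24000/1001) = 59626567/8000 s.
Target frame: (59626567/8000) × (25) = 59626567/320 ≈ 186333.022 → 186333.
At 25 labels/s: frame 186333 → 02:04:13:08.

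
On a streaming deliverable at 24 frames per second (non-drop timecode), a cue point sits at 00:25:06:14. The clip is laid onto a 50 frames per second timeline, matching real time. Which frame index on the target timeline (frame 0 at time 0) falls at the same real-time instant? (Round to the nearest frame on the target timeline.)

frame 75329

Source frame index: (0×3600 + 25×60 + 6) × 24 + 14 = 36158.
Real time: 36158 / (24) = 18079/12 s.
Target frame: (18079/12) × (50) = 451975/6 ≈ 75329.167 → 75329.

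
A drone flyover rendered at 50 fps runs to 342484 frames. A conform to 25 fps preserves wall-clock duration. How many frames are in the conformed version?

171242 frames

Target frames = source frames × (target rate / source rate) = 342484 × (25)/(50) = 342484 × 1/2 = 171242.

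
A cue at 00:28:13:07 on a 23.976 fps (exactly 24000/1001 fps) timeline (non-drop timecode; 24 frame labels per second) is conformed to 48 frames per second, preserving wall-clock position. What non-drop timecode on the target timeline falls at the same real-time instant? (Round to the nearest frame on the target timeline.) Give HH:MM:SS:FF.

Source frame index: (0×3600 + 28×60 + 13) × 24 + 7 = 40639.
Real time: 40639 / (24000/1001) = 40679639/24000 s.
Target frame: (40679639/24000) × (48) = 40679639/500 ≈ 81359.278 → 81359.
At 48 labels/s: frame 81359 → 00:28:14:47.

00:28:14:47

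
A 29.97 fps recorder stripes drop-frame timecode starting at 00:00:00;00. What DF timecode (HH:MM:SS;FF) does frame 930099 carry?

Each 10-minute DF block holds 10 × 60 × 30 − 9 × 2 = 17982 frames. 930099 ÷ 17982 → 51 full blocks, remainder 13017.
Within the partial block the first minute is 1800 frames and each further minute 1798, so 7 further minute boundaries passed. Total skipped labels = 18 × 51 + 2 × 7 = 932.
Non-drop label index = 930099 + 932 = 931031; at 30 labels/s that is 08:37:14:11, i.e. DF 08:37:14;11.

08:37:14;11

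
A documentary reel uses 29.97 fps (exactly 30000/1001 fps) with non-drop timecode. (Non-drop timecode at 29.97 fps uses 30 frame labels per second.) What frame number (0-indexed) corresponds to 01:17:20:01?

Total seconds to the label: (1 × 3600 + 17 × 60 + 20) = 4640.
Frame index = 4640 × 30 + 1 = 139201.

139201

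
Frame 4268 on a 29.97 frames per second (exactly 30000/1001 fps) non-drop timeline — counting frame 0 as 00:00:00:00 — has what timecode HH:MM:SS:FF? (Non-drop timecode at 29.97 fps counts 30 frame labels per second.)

00:02:22:08

4268 ÷ 30 = 142 full seconds, remainder 8 frames.
142 s = 0 h 2 min 22 s.
Timecode: 00:02:22:08.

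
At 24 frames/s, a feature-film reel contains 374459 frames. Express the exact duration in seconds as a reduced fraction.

Running time = 374459 ÷ (24) = 374459 × 1/24 = 374459/24 s.

374459/24 seconds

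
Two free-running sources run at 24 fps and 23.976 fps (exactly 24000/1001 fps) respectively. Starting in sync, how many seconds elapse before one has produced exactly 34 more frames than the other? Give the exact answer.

17017/12 seconds

The gap grows by |24000/1001 − 24| = 24/1001 frames per second.
Time for a 34-frame gap: 34 ÷ (24/1001) = 17017/12 s.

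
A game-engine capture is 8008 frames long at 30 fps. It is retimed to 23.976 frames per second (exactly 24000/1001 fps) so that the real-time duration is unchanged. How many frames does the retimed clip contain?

6400 frames

Target frames = source frames × (target rate / source rate) = 8008 × (24000/1001)/(30) = 8008 × 800/1001 = 6400.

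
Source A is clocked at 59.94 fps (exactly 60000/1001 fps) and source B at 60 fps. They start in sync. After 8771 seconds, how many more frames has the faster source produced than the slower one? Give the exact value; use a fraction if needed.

A emits 60000/1001 × 8771 = 75180000/143 frames; B emits 60 × 8771 = 526260.
Difference = 75180/143 frames (≈ 525.7343); B is ahead of A.

75180/143 frames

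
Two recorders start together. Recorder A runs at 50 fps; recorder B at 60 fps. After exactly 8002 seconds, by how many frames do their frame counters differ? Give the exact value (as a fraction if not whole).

A emits 50 × 8002 = 400100 frames; B emits 60 × 8002 = 480120.
Difference = 80020 frames; B is ahead of A.

80020 frames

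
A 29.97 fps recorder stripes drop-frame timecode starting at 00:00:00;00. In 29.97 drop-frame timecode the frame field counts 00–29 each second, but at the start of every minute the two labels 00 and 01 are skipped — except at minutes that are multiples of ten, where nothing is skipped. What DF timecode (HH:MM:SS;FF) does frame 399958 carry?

Each 10-minute DF block holds 10 × 60 × 30 − 9 × 2 = 17982 frames. 399958 ÷ 17982 → 22 full blocks, remainder 4354.
Within the partial block the first minute is 1800 frames and each further minute 1798, so 2 further minute boundaries passed. Total skipped labels = 18 × 22 + 2 × 2 = 400.
Non-drop label index = 399958 + 400 = 400358; at 30 labels/s that is 03:42:25:08, i.e. DF 03:42:25;08.

03:42:25;08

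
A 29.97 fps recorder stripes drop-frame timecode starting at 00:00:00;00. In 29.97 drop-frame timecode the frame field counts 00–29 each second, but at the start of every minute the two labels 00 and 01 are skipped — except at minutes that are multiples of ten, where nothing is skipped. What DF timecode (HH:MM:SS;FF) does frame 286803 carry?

02:39:29;21

Ten DF minutes hold 17982 frames, so frame 286803 lies in block 15 (frames 269730–287711) with 17073 frames into that block.
The block's first minute is 1800 frames and the rest 1798 each; 17073 frames reaches minute 9, so 15 × 18 + 9 × 2 = 288 labels have been skipped so far.
Adding those back, label number 286803 + 288 = 287091 at 30 labels/s is 9569 s + 21 f = 2 h 39 min 29 s frame 21, i.e. 02:39:29;21.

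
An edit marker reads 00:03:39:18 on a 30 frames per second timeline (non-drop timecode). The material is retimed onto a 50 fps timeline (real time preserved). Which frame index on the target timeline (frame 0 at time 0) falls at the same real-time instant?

frame 10980

Source frame index: (0×3600 + 3×60 + 39) × 30 + 18 = 6588.
Real time: 6588 / (30) = 1098/5 s.
Target frame: (1098/5) × (50) = 10980.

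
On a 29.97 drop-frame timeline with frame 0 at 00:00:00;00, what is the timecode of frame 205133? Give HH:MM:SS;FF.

Each 10-minute DF block holds 10 × 60 × 30 − 9 × 2 = 17982 frames. 205133 ÷ 17982 → 11 full blocks, remainder 7331.
Within the partial block the first minute is 1800 frames and each further minute 1798, so 4 further minute boundaries passed. Total skipped labels = 18 × 11 + 2 × 4 = 206.
Non-drop label index = 205133 + 206 = 205339; at 30 labels/s that is 01:54:04:19, i.e. DF 01:54:04;19.

01:54:04;19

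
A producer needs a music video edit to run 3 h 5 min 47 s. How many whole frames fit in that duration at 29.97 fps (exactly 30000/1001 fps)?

334075 frames

3 h 5 min 47 s = 11147 s.
Frames = 11147 × 30000/1001 = 334410000/1001 ≈ 334075.9241.
Complete frames: 334075.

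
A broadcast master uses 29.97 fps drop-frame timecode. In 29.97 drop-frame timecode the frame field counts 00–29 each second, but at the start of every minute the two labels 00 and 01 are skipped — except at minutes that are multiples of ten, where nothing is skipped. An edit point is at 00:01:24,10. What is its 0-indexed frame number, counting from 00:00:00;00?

2528

Complete 10-minute blocks: 0, each 17982 frames → 0.
Remaining 1 whole minute in the current block: 1800 + 0 × 1798 = 1800 frames.
Within the current minute: 24 × 30 + 10 − 2 = 728 (labels ;00/;01 skipped at this minute). Total = 0 + 1800 + 728 = 2528.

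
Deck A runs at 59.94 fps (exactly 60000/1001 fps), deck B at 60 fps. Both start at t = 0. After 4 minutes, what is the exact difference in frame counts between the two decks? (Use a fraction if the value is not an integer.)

4 min = 240 s.
A emits 60000/1001 × 240 = 14400000/1001 frames; B emits 60 × 240 = 14400.
Difference = 14400/1001 frames (≈ 14.3856); B is ahead of A.

14400/1001 frames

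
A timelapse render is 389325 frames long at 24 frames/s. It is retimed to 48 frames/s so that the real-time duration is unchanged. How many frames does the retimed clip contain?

Target frames = source frames × (target rate / source rate) = 389325 × (48)/(24) = 389325 × 2 = 778650.

778650 frames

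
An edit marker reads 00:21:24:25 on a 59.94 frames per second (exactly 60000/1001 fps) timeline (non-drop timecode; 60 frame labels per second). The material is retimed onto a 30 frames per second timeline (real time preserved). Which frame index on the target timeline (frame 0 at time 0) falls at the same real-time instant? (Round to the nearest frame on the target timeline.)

Source frame index: (0×3600 + 21×60 + 24) × 60 + 25 = 77065.
Real time: 77065 / (60000/1001) = 15428413/12000 s.
Target frame: (15428413/12000) × (30) = 15428413/400 ≈ 38571.033 → 38571.

frame 38571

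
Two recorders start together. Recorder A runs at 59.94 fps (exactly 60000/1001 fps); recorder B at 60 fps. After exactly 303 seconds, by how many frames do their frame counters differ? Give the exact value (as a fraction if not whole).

18180/1001 frames

A emits 60000/1001 × 303 = 18180000/1001 frames; B emits 60 × 303 = 18180.
Difference = 18180/1001 frames (≈ 18.1618); B is ahead of A.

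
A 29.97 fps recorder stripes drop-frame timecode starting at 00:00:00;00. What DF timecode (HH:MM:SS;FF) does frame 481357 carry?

Ten DF minutes hold 17982 frames, so frame 481357 lies in block 26 (frames 467532–485513) with 13825 frames into that block.
The block's first minute is 1800 frames and the rest 1798 each; 13825 frames reaches minute 7, so 26 × 18 + 7 × 2 = 482 labels have been skipped so far.
Adding those back, label number 481357 + 482 = 481839 at 30 labels/s is 16061 s + 9 f = 4 h 27 min 41 s frame 9, i.e. 04:27:41;09.

04:27:41;09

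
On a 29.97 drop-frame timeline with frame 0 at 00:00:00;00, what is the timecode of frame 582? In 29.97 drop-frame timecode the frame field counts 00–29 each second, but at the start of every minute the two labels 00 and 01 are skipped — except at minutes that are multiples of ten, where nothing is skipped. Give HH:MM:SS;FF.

Each 10-minute DF block holds 10 × 60 × 30 − 9 × 2 = 17982 frames. 582 ÷ 17982 → 0 full blocks, remainder 582.
Within the partial block the first minute is 1800 frames and each further minute 1798, so 0 further minute boundaries passed. Total skipped labels = 18 × 0 + 2 × 0 = 0.
Non-drop label index = 582 + 0 = 582; at 30 labels/s that is 00:00:19:12, i.e. DF 00:00:19;12.

00:00:19;12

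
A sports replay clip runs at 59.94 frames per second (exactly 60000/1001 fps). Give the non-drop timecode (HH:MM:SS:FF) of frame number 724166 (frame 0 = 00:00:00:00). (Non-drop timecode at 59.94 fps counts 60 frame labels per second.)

03:21:09:26

724166 ÷ 60 = 12069 full seconds, remainder 26 frames.
12069 s = 3 h 21 min 9 s.
Timecode: 03:21:09:26.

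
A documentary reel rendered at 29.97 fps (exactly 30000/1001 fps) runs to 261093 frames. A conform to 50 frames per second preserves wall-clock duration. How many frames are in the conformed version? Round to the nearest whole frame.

Frames at target rate = 261093 × (50) / (30000/1001) = 87118031/200 ≈ 435590.155.
Nearest whole frame: 435590.

435590 frames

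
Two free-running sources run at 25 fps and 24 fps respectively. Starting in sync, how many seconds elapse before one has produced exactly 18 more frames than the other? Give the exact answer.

18 seconds

The gap grows by |24 − 25| = 1 frame per second.
Time for a 18-frame gap: 18 ÷ (1) = 18 s.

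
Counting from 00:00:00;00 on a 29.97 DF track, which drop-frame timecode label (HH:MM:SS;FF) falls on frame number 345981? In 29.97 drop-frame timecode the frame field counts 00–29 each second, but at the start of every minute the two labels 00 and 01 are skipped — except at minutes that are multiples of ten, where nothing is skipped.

03:12:24;07

Ten DF minutes hold 17982 frames, so frame 345981 lies in block 19 (frames 341658–359639) with 4323 frames into that block.
The block's first minute is 1800 frames and the rest 1798 each; 4323 frames reaches minute 2, so 19 × 18 + 2 × 2 = 346 labels have been skipped so far.
Adding those back, label number 345981 + 346 = 346327 at 30 labels/s is 11544 s + 7 f = 3 h 12 min 24 s frame 7, i.e. 03:12:24;07.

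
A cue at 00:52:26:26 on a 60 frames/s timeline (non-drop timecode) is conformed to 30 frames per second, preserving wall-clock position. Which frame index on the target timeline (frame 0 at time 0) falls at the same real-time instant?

Source frame index: (0×3600 + 52×60 + 26) × 60 + 26 = 188786.
Real time: 188786 / (60) = 94393/30 s.
Target frame: (94393/30) × (30) = 94393.

frame 94393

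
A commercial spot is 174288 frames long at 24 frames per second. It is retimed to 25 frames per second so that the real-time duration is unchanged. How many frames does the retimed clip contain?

181550 frames

Target frames = source frames × (target rate / source rate) = 174288 × (25)/(24) = 174288 × 25/24 = 181550.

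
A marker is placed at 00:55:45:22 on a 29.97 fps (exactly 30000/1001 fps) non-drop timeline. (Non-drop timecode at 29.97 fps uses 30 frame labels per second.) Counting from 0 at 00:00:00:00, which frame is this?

frame 100372

Total seconds to the label: (0 × 3600 + 55 × 60 + 45) = 3345.
Frame index = 3345 × 30 + 22 = 100372.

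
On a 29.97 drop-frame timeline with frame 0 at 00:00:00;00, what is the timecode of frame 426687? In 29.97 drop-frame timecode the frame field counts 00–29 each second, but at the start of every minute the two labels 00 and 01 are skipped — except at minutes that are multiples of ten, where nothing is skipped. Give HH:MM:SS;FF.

Ten DF minutes hold 17982 frames, so frame 426687 lies in block 23 (frames 413586–431567) with 13101 frames into that block.
The block's first minute is 1800 frames and the rest 1798 each; 13101 frames reaches minute 7, so 23 × 18 + 7 × 2 = 428 labels have been skipped so far.
Adding those back, label number 426687 + 428 = 427115 at 30 labels/s is 14237 s + 5 f = 3 h 57 min 17 s frame 5, i.e. 03:57:17;05.

03:57:17;05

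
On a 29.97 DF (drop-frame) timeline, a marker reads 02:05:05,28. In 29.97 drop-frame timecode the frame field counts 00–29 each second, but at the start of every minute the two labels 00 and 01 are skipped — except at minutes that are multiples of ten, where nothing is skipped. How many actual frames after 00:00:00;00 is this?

Complete 10-minute blocks: 12, each 17982 frames → 215784.
Remaining 5 whole minutes in the current block: 1800 + 4 × 1798 = 8992 frames.
Within the current minute: 5 × 30 + 28 − 2 = 176 (labels ;00/;01 skipped at this minute). Total = 215784 + 8992 + 176 = 224952.

224952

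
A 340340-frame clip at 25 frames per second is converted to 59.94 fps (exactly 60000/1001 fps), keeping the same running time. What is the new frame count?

816000 frames

Target frames = source frames × (target rate / source rate) = 340340 × (60000/1001)/(25) = 340340 × 2400/1001 = 816000.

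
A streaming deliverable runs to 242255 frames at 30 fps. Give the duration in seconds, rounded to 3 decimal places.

Running time = 242255 × 1/30 = 48451/6 s ≈ 8075.167 s.

8075.167 seconds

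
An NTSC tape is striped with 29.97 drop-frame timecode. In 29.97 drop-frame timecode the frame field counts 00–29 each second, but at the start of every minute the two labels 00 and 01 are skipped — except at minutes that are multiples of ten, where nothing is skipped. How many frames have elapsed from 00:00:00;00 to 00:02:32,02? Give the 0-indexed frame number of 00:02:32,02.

As if non-drop at 30 labels/s: (0 × 3600 + 2 × 60 + 32) × 30 + 2 = 4562.
Minute boundaries passed: 2; those not divisible by 10: 2 − 0 = 2; dropped labels = 2 × 2 = 4.
Actual frame index = 4562 − 4 = 4558.

4558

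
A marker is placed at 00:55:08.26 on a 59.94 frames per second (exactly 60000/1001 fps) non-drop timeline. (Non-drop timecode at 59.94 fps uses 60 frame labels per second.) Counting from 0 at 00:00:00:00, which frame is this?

frame 198506

Total seconds to the label: (0 × 3600 + 55 × 60 + 8) = 3308.
Frame index = 3308 × 60 + 26 = 198506.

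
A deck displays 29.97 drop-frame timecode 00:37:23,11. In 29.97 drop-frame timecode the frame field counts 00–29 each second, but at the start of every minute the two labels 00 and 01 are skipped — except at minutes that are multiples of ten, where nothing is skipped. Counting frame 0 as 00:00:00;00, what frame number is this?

67233

Complete 10-minute blocks: 3, each 17982 frames → 53946.
Remaining 7 whole minutes in the current block: 1800 + 6 × 1798 = 12588 frames.
Within the current minute: 23 × 30 + 11 − 2 = 699 (labels ;00/;01 skipped at this minute). Total = 53946 + 12588 + 699 = 67233.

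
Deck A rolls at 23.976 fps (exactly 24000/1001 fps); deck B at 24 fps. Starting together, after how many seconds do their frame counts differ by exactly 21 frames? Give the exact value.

875.875 seconds

The gap grows by |24 − 24000/1001| = 24/1001 frames per second.
Time for a 21-frame gap: 21 ÷ (24/1001) = 875.875 s.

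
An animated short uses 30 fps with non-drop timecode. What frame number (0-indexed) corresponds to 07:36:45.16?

822166

Total seconds to the label: (7 × 3600 + 36 × 60 + 45) = 27405.
Frame index = 27405 × 30 + 16 = 822166.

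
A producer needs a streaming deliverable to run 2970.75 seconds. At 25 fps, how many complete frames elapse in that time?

74268 frames

Frames = 2970.75 × 25 = 297075/4 ≈ 74268.7500.
Complete frames: 74268.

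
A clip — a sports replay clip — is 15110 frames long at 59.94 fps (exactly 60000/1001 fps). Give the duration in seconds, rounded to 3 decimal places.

252.085 seconds

Running time = 15110 × 1001/60000 = 1512511/6000 s ≈ 252.085 s.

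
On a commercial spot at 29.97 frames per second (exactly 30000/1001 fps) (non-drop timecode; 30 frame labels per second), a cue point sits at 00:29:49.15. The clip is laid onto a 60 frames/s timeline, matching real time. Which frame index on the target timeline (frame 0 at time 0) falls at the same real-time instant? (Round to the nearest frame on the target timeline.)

frame 107477

Source frame index: (0×3600 + 29×60 + 49) × 30 + 15 = 53685.
Real time: 53685 / (30000/1001) = 3582579/2000 s.
Target frame: (3582579/2000) × (60) = 10747737/100 ≈ 107477.370 → 107477.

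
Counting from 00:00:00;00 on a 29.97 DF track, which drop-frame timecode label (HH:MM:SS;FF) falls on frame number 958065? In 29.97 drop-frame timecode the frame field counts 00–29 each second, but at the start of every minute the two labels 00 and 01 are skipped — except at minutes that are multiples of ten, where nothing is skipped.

08:52:47;13

Ten DF minutes hold 17982 frames, so frame 958065 lies in block 53 (frames 953046–971027) with 5019 frames into that block.
The block's first minute is 1800 frames and the rest 1798 each; 5019 frames reaches minute 2, so 53 × 18 + 2 × 2 = 958 labels have been skipped so far.
Adding those back, label number 958065 + 958 = 959023 at 30 labels/s is 31967 s + 13 f = 8 h 52 min 47 s frame 13, i.e. 08:52:47;13.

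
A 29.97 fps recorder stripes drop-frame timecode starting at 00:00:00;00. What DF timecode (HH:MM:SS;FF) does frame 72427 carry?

Each 10-minute DF block holds 10 × 60 × 30 − 9 × 2 = 17982 frames. 72427 ÷ 17982 → 4 full blocks, remainder 499.
Within the partial block the first minute is 1800 frames and each further minute 1798, so 0 further minute boundaries passed. Total skipped labels = 18 × 4 + 2 × 0 = 72.
Non-drop label index = 72427 + 72 = 72499; at 30 labels/s that is 00:40:16:19, i.e. DF 00:40:16;19.

00:40:16;19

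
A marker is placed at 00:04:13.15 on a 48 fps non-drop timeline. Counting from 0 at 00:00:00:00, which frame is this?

12159

Total seconds to the label: (0 × 3600 + 4 × 60 + 13) = 253.
Frame index = 253 × 48 + 15 = 12159.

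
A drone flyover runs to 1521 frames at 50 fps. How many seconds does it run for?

Running time = 1521 / (50) = 30.42 s.

30.42 seconds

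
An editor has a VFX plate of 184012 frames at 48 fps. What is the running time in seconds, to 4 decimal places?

Running time = 184012 × 1/48 = 46003/12 s ≈ 3833.5833 s.

3833.5833 seconds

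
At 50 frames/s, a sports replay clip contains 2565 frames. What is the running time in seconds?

Running time = 2565 / (50) = 51.3 s.

51.3 seconds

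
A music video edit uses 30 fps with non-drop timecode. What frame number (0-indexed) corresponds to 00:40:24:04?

Total seconds to the label: (0 × 3600 + 40 × 60 + 24) = 2424.
Frame index = 2424 × 30 + 4 = 72724.

72724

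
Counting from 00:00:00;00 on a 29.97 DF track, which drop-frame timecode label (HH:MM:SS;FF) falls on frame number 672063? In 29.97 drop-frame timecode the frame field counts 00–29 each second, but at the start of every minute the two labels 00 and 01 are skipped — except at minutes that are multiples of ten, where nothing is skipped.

06:13:44;15

Each 10-minute DF block holds 10 × 60 × 30 − 9 × 2 = 17982 frames. 672063 ÷ 17982 → 37 full blocks, remainder 6729.
Within the partial block the first minute is 1800 frames and each further minute 1798, so 3 further minute boundaries passed. Total skipped labels = 18 × 37 + 2 × 3 = 672.
Non-drop label index = 672063 + 672 = 672735; at 30 labels/s that is 06:13:44:15, i.e. DF 06:13:44;15.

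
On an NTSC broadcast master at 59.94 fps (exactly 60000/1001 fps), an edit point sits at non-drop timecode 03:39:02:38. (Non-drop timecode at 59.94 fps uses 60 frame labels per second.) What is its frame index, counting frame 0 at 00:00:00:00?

Total seconds to the label: (3 × 3600 + 39 × 60 + 2) = 13142.
Frame index = 13142 × 60 + 38 = 788558.

frame 788558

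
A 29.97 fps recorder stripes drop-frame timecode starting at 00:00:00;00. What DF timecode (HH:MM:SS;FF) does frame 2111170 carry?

19:34:02;24

Each 10-minute DF block holds 10 × 60 × 30 − 9 × 2 = 17982 frames. 2111170 ÷ 17982 → 117 full blocks, remainder 7276.
Within the partial block the first minute is 1800 frames and each further minute 1798, so 4 further minute boundaries passed. Total skipped labels = 18 × 117 + 2 × 4 = 2114.
Non-drop label index = 2111170 + 2114 = 2113284; at 30 labels/s that is 19:34:02:24, i.e. DF 19:34:02;24.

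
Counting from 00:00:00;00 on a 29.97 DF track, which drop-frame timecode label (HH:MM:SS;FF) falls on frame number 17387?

Ten DF minutes hold 17982 frames, so frame 17387 lies in block 0 (frames 0–17981) with 17387 frames into that block.
The block's first minute is 1800 frames and the rest 1798 each; 17387 frames reaches minute 9, so 0 × 18 + 9 × 2 = 18 labels have been skipped so far.
Adding those back, label number 17387 + 18 = 17405 at 30 labels/s is 580 s + 5 f = 0 h 9 min 40 s frame 5, i.e. 00:09:40;05.

00:09:40;05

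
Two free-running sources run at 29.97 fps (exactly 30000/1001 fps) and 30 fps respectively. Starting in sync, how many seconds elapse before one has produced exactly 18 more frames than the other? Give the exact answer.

600.6 seconds

The gap grows by |30 − 30000/1001| = 30/1001 frames per second.
Time for a 18-frame gap: 18 ÷ (30/1001) = 600.6 s.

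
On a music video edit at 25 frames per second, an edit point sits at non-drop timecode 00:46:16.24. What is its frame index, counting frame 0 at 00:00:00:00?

Total seconds to the label: (0 × 3600 + 46 × 60 + 16) = 2776.
Frame index = 2776 × 25 + 24 = 69424.

frame 69424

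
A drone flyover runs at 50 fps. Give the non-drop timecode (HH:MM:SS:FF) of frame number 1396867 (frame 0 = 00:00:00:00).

07:45:37:17

1396867 ÷ 50 = 27937 full seconds, remainder 17 frames.
27937 s = 7 h 45 min 37 s.
Timecode: 07:45:37:17.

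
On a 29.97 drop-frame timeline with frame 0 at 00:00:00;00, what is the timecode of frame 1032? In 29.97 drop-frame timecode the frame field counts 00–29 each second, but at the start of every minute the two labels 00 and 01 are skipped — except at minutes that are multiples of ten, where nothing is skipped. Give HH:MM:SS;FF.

00:00:34;12

Ten DF minutes hold 17982 frames, so frame 1032 lies in block 0 (frames 0–17981) with 1032 frames into that block.
The block's first minute is 1800 frames and the rest 1798 each; 1032 frames reaches minute 0, so 0 × 18 + 0 × 2 = 0 labels have been skipped so far.
Adding those back, label number 1032 + 0 = 1032 at 30 labels/s is 34 s + 12 f = 0 h 0 min 34 s frame 12, i.e. 00:00:34;12.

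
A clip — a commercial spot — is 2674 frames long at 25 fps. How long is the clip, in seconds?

106.96 seconds

Running time = 2674 / (25) = 106.96 s.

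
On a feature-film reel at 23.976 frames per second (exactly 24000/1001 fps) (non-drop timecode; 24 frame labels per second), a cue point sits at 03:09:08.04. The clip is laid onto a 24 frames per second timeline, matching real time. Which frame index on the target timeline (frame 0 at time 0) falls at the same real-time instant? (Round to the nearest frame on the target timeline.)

Source frame index: (3×3600 + 9×60 + 8) × 24 + 4 = 272356.
Real time: 272356 / (24000/1001) = 68157089/6000 s.
Target frame: (68157089/6000) × (24) = 68157089/250 ≈ 272628.356 → 272628.

frame 272628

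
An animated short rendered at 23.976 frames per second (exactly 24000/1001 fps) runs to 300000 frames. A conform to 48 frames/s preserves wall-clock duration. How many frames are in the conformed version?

Target frames = source frames × (target rate / source rate) = 300000 × (48)/(24000/1001) = 300000 × 1001/500 = 600600.

600600 frames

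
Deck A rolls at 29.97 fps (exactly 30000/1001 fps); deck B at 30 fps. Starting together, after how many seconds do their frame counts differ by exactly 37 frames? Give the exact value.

37037/30 seconds

The gap grows by |30 − 30000/1001| = 30/1001 frames per second.
Time for a 37-frame gap: 37 ÷ (30/1001) = 37037/30 s.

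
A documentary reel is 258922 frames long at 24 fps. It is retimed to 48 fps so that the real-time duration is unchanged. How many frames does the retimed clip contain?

517844 frames

Frames at target rate = 258922 × (48) / (24) = 517844.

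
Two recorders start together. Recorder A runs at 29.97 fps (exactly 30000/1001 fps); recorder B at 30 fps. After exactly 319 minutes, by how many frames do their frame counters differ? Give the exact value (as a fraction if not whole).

319 min = 19140 s.
A emits 30000/1001 × 19140 = 52200000/91 frames; B emits 30 × 19140 = 574200.
Difference = 52200/91 frames (≈ 573.6264); B is ahead of A.

52200/91 frames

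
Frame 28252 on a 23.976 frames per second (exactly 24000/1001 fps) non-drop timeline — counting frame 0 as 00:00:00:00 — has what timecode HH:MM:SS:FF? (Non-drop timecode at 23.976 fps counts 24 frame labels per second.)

00:19:37:04

28252 ÷ 24 = 1177 full seconds, remainder 4 frames.
1177 s = 0 h 19 min 37 s.
Timecode: 00:19:37:04.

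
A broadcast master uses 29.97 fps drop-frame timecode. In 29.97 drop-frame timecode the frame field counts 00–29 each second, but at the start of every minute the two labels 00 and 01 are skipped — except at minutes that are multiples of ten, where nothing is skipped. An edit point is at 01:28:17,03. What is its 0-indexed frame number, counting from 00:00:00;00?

158753

Complete 10-minute blocks: 8, each 17982 frames → 143856.
Remaining 8 whole minutes in the current block: 1800 + 7 × 1798 = 14386 frames.
Within the current minute: 17 × 30 + 3 − 2 = 511 (labels ;00/;01 skipped at this minute). Total = 143856 + 14386 + 511 = 158753.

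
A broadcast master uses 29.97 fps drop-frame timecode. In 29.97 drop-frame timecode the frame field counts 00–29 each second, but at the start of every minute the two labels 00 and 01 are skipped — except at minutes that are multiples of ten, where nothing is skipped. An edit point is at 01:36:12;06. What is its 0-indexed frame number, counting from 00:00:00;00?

As if non-drop at 30 labels/s: (1 × 3600 + 36 × 60 + 12) × 30 + 6 = 173166.
Minute boundaries passed: 96; those not divisible by 10: 96 − 9 = 87; dropped labels = 2 × 87 = 174.
Actual frame index = 173166 − 174 = 172992.

172992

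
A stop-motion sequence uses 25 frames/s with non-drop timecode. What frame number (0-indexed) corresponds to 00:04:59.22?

Total seconds to the label: (0 × 3600 + 4 × 60 + 59) = 299.
Frame index = 299 × 25 + 22 = 7497.

frame 7497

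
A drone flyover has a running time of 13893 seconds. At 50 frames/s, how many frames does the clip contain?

694650 frames

Frames = 13893 × 50 = 694650.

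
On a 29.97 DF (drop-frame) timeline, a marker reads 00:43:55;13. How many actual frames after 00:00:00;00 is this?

Complete 10-minute blocks: 4, each 17982 frames → 71928.
Remaining 3 whole minutes in the current block: 1800 + 2 × 1798 = 5396 frames.
Within the current minute: 55 × 30 + 13 − 2 = 1661 (labels ;00/;01 skipped at this minute). Total = 71928 + 5396 + 1661 = 78985.

78985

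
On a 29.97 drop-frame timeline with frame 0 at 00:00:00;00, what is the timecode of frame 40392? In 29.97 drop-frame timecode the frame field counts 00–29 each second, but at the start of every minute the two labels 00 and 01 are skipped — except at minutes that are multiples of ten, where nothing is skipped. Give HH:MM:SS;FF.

Each 10-minute DF block holds 10 × 60 × 30 − 9 × 2 = 17982 frames. 40392 ÷ 17982 → 2 full blocks, remainder 4428.
Within the partial block the first minute is 1800 frames and each further minute 1798, so 2 further minute boundaries passed. Total skipped labels = 18 × 2 + 2 × 2 = 40.
Non-drop label index = 40392 + 40 = 40432; at 30 labels/s that is 00:22:27:22, i.e. DF 00:22:27;22.

00:22:27;22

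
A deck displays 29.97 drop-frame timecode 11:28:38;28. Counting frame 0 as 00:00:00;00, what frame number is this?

As if non-drop at 30 labels/s: (11 × 3600 + 28 × 60 + 38) × 30 + 28 = 1239568.
Minute boundaries passed: 688; those not divisible by 10: 688 − 68 = 620; dropped labels = 2 × 620 = 1240.
Actual frame index = 1239568 − 1240 = 1238328.

1238328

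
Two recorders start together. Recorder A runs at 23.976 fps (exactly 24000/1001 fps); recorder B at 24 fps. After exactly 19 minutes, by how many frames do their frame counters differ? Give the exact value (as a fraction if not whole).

19 min = 1140 s.
A emits 24000/1001 × 1140 = 27360000/1001 frames; B emits 24 × 1140 = 27360.
Difference = 27360/1001 frames (≈ 27.3327); B is ahead of A.

27360/1001 frames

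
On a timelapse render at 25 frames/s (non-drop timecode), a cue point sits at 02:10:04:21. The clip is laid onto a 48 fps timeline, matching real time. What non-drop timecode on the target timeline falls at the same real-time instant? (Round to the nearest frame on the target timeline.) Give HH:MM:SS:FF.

Source frame index: (2×3600 + 10×60 + 4) × 25 + 21 = 195121.
Real time: 195121 / (25) = 195121/25 s.
Target frame: (195121/25) × (48) = 9365808/25 ≈ 374632.320 → 374632.
At 48 labels/s: frame 374632 → 02:10:04:40.

02:10:04:40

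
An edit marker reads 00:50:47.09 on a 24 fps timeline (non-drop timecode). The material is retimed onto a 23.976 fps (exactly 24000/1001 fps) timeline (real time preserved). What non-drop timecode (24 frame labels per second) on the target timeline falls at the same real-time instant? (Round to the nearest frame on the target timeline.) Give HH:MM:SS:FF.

00:50:44:08

Source frame index: (0×3600 + 50×60 + 47) × 24 + 9 = 73137.
Real time: 73137 / (24) = 24379/8 s.
Target frame: (24379/8) × (24000/1001) = 73137000/1001 ≈ 73063.936 → 73064.
At 24 labels/s: frame 73064 → 00:50:44:08.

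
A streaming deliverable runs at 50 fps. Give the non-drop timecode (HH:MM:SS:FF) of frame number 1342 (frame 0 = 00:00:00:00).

1342 ÷ 50 = 26 full seconds, remainder 42 frames.
26 s = 0 h 0 min 26 s.
Timecode: 00:00:26:42.

00:00:26:42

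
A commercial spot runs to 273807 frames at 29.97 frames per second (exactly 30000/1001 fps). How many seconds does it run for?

Running time = 273807 / (30000/1001) = 9136.0269 s.

9136.0269 seconds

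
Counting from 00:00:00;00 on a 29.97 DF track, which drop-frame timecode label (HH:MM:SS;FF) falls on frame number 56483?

Ten DF minutes hold 17982 frames, so frame 56483 lies in block 3 (frames 53946–71927) with 2537 frames into that block.
The block's first minute is 1800 frames and the rest 1798 each; 2537 frames reaches minute 1, so 3 × 18 + 1 × 2 = 56 labels have been skipped so far.
Adding those back, label number 56483 + 56 = 56539 at 30 labels/s is 1884 s + 19 f = 0 h 31 min 24 s frame 19, i.e. 00:31:24;19.

00:31:24;19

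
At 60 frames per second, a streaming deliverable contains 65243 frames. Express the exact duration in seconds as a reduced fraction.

Running time = 65243 ÷ (60) = 65243 × 1/60 = 65243/60 s.

65243/60 seconds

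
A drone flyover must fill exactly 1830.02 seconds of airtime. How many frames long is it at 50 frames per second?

Frames = 1830.02 × 50 = 91501.

91501 frames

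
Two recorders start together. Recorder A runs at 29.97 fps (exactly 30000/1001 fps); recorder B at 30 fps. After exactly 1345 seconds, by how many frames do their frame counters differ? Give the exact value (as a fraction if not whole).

A emits 30000/1001 × 1345 = 40350000/1001 frames; B emits 30 × 1345 = 40350.
Difference = 40350/1001 frames (≈ 40.3097); B is ahead of A.

40350/1001 frames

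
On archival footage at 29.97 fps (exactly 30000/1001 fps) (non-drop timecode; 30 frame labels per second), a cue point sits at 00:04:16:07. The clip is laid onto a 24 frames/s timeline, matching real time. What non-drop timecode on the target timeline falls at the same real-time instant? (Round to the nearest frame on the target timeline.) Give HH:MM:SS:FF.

Source frame index: (0×3600 + 4×60 + 16) × 30 + 7 = 7687.
Real time: 7687 / (30000/1001) = 7694687/30000 s.
Target frame: (7694687/30000) × (24) = 7694687/1250 ≈ 6155.750 → 6156.
At 24 labels/s: frame 6156 → 00:04:16:12.

00:04:16:12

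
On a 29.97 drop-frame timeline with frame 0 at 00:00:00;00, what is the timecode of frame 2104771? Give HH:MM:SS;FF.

Ten DF minutes hold 17982 frames, so frame 2104771 lies in block 117 (frames 2103894–2121875) with 877 frames into that block.
The block's first minute is 1800 frames and the rest 1798 each; 877 frames reaches minute 0, so 117 × 18 + 0 × 2 = 2106 labels have been skipped so far.
Adding those back, label number 2104771 + 2106 = 2106877 at 30 labels/s is 70229 s + 7 f = 19 h 30 min 29 s frame 7, i.e. 19:30:29;07.

19:30:29;07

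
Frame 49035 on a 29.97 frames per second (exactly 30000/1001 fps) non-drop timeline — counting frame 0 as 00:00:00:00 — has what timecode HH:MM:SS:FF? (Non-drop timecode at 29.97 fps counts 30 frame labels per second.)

00:27:14:15

49035 ÷ 30 = 1634 full seconds, remainder 15 frames.
1634 s = 0 h 27 min 14 s.
Timecode: 00:27:14:15.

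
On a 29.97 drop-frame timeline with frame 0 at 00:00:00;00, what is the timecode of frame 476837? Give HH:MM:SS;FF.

04:25:10;15

Ten DF minutes hold 17982 frames, so frame 476837 lies in block 26 (frames 467532–485513) with 9305 frames into that block.
The block's first minute is 1800 frames and the rest 1798 each; 9305 frames reaches minute 5, so 26 × 18 + 5 × 2 = 478 labels have been skipped so far.
Adding those back, label number 476837 + 478 = 477315 at 30 labels/s is 15910 s + 15 f = 4 h 25 min 10 s frame 15, i.e. 04:25:10;15.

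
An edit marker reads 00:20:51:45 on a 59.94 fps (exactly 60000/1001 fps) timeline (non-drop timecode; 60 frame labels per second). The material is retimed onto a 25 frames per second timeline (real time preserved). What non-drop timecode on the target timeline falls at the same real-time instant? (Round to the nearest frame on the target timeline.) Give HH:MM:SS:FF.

Source frame index: (0×3600 + 20×60 + 51) × 60 + 45 = 75105.
Real time: 75105 / (60000/1001) = 5012007/4000 s.
Target frame: (5012007/4000) × (25) = 5012007/160 ≈ 31325.044 → 31325.
At 25 labels/s: frame 31325 → 00:20:53:00.

00:20:53:00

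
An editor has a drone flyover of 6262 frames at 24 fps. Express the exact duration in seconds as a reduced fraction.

Running time = 6262 ÷ (24) = 6262 × 1/24 = 3131/12 s.

3131/12 seconds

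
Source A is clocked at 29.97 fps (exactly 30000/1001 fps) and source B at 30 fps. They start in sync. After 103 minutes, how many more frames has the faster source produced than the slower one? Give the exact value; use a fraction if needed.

103 min = 6180 s.
A emits 30000/1001 × 6180 = 185400000/1001 frames; B emits 30 × 6180 = 185400.
Difference = 185400/1001 frames (≈ 185.2148); B is ahead of A.

185400/1001 frames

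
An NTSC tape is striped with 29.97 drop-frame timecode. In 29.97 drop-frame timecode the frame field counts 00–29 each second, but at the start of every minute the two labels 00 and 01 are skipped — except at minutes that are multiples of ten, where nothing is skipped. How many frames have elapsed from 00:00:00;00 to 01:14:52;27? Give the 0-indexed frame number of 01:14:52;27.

As if non-drop at 30 labels/s: (1 × 3600 + 14 × 60 + 52) × 30 + 27 = 134787.
Minute boundaries passed: 74; those not divisible by 10: 74 − 7 = 67; dropped labels = 2 × 67 = 134.
Actual frame index = 134787 − 134 = 134653.

134653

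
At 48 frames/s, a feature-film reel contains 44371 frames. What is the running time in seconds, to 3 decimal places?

924.396 seconds

Running time = 44371 × 1/48 = 44371/48 s ≈ 924.396 s.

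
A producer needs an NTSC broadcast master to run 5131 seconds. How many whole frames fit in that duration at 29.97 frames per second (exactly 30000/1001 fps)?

153776 frames

Frames = 5131 × 30000/1001 = 21990000/143 ≈ 153776.2238.
Complete frames: 153776.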